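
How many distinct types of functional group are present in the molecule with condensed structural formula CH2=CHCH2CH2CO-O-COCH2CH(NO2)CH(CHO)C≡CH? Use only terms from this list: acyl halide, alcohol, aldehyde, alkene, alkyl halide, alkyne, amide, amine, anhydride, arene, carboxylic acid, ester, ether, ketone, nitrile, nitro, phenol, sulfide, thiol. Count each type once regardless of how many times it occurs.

C=C double bond → alkene.
two acyl groups sharing one oxygen, –C(=O)–O–C(=O)– → anhydride.
–NO2 on an sp³ carbon → nitro (the N=O is not a carbonyl).
pendant –CHO: carbonyl C bonded to C and H → aldehyde.
C≡C triple bond → alkyne.
Distinct types present: aldehyde, alkene, alkyne, anhydride, nitro.

5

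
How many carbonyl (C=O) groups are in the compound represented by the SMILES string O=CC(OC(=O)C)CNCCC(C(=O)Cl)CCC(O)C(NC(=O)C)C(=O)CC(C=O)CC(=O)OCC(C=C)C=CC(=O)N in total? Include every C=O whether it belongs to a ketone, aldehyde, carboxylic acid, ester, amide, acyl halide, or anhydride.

8

OHC: aldehyde, 1 C=O (running total 1).
CH(OCOCH3): ester, 1 C=O (running total 2).
CH(COCl): acyl halide, 1 C=O (running total 3).
CH(NHCOCH3): amide, 1 C=O (running total 4).
CO: ketone, 1 C=O (running total 5).
CH(CHO): aldehyde, 1 C=O (running total 6).
CH2COOCH2: ester, 1 C=O (running total 7).
CONH2: amide, 1 C=O (running total 8).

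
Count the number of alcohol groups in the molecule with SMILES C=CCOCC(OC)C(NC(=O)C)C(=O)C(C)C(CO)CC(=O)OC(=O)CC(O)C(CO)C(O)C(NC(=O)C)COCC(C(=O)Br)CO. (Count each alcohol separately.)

Working along the chain:
  CH2=CH: C=C double bond → alkene.
  CH2OCH2: C–O–C with sp³ carbons on both sides and no adjacent C=O → ether.
  CH(OCH3): pendant –OCH3: C–O–C with sp³ C, no adjacent C=O → ether.
  CH(NHCOCH3): pendant –NHC(=O)CH3: N bonded to a carbonyl → amide (not amine).
  CO: –C(=O)– with carbon on both sides → ketone.
  CH(CH2OH): pendant –CH2OH on an sp³ backbone C → alcohol.
  CH2CO-O-COCH2: two acyl groups sharing one oxygen, –C(=O)–O–C(=O)– → anhydride.
  CH(OH): –OH on an sp³ carbon → alcohol (secondary).
  CH(CH2OH): pendant –CH2OH on an sp³ backbone C → alcohol.
  CH(OH): –OH on an sp³ carbon → alcohol (secondary).
  CH(NHCOCH3): pendant –NHC(=O)CH3: N bonded to a carbonyl → amide (not amine).
  CH2OCH2: C–O–C with sp³ carbons on both sides and no adjacent C=O → ether.
  CH(COBr): pendant –C(=O)X: carbonyl C bonded to C and halogen → acyl halide.
  CH2OH: –OH on an sp³ carbon → alcohol.
Alcohol appears at: CH(CH2OH), CH(OH), CH(CH2OH), CH(OH), CH2OH → 5.

5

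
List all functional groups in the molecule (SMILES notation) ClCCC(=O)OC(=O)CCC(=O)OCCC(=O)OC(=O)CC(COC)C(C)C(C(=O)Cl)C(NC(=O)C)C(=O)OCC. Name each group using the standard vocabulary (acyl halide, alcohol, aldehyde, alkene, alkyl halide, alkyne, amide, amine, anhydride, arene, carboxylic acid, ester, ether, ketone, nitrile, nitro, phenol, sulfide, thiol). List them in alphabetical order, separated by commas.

acyl halide, alkyl halide, amide, anhydride, ester, ether

Taking each segment in turn:
  ClCH2: halogen on an sp³ carbon → alkyl halide.
  CH2CO-O-COCH2: two acyl groups sharing one oxygen, –C(=O)–O–C(=O)– → anhydride.
  CH2COOCH2: –C(=O)–O–C with C on the carbonyl side → ester.
  CH2CO-O-COCH2: two acyl groups sharing one oxygen, –C(=O)–O–C(=O)– → anhydride.
  CH(CH2OCH3): pendant –CH2OCH3: C–O–C linkage → ether.
  CH(COCl): pendant –C(=O)X: carbonyl C bonded to C and halogen → acyl halide.
  CH(NHCOCH3): pendant –NHC(=O)CH3: N bonded to a carbonyl → amide (not amine).
  COOCH2CH3: –C(=O)OCH2CH3: carbonyl C bonded to C and to –OEt → ester.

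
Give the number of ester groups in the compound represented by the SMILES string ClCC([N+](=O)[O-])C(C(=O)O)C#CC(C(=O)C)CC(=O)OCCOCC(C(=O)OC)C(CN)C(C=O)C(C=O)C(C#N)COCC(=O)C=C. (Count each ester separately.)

2

Taking each segment in turn:
  ClCH2: halogen on an sp³ carbon → alkyl halide.
  CH(NO2): –NO2 on an sp³ carbon → nitro (the N=O is not a carbonyl).
  CH(COOH): pendant –COOH: carbonyl C bonded to C and –OH → carboxylic acid.
  C≡C: C≡C triple bond → alkyne.
  CH(COCH3): pendant –COCH3: carbonyl C bonded to two carbons → ketone.
  CH2COOCH2: –C(=O)–O–C with C on the carbonyl side → ester.
  CH2OCH2: C–O–C with sp³ carbons on both sides and no adjacent C=O → ether.
  CH(COOCH3): pendant –COOCH3: carbonyl C bonded to C and –OCH3 → ester.
  CH(CH2NH2): pendant –CH2NH2: N on sp³ C, no adjacent C=O → amine.
  CH(CHO): pendant –CHO: carbonyl C bonded to C and H → aldehyde.
  CH(CHO): pendant –CHO: carbonyl C bonded to C and H → aldehyde.
  CH(CN): pendant –C≡N: nitrile.
  CH2OCH2: C–O–C with sp³ carbons on both sides and no adjacent C=O → ether.
  CO: –C(=O)– with carbon on both sides → ketone.
  CH=CH2: C=C double bond → alkene.
Ester appears at: CH2COOCH2, CH(COOCH3) → 2.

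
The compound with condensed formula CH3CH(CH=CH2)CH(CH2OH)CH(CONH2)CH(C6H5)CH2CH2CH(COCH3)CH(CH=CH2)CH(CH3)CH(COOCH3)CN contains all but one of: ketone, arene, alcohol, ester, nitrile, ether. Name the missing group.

ether

ketone: present (CH(COCH3) — pendant –COCH3: carbonyl C bonded to two carbons → ketone).
ester: present (CH(COOCH3) — pendant –COOCH3: carbonyl C bonded to C and –OCH3 → ester).
alcohol: present (CH(CH2OH) — pendant –CH2OH on an sp³ backbone C → alcohol).
nitrile: present (CN — –C≡N: carbon triple-bonded to nitrogen → nitrile).
arene: present (CH(C6H5) — pendant –C6H5: benzene ring → arene).
ether: absent. In CH(COOCH3), the C–O–C oxygen is adjacent to a C=O, so it belongs to an ester, not an ether.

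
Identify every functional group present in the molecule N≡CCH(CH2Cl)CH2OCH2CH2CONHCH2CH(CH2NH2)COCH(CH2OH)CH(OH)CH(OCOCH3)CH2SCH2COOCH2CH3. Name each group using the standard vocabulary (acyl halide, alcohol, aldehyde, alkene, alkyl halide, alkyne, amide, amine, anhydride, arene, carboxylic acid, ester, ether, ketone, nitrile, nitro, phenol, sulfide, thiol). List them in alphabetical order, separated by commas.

Working along the chain:
  N≡C: N≡C–: carbon triple-bonded to nitrogen → nitrile.
  CH(CH2Cl): pendant –CH2X: halogen on sp³ carbon → alkyl halide.
  CH2OCH2: C–O–C with sp³ carbons on both sides and no adjacent C=O → ether.
  CH2CONHCH2: –C(=O)–N– linkage → amide (the N is not an amine).
  CH(CH2NH2): pendant –CH2NH2: N on sp³ C, no adjacent C=O → amine.
  CO: –C(=O)– with carbon on both sides → ketone.
  CH(CH2OH): pendant –CH2OH on an sp³ backbone C → alcohol.
  CH(OH): –OH on an sp³ carbon → alcohol (secondary).
  CH(OCOCH3): pendant –OC(=O)CH3: an acyloxy group → ester.
  CH2SCH2: C–S–C linkage → sulfide (thioether).
  COOCH2CH3: –C(=O)OCH2CH3: carbonyl C bonded to C and to –OEt → ester.

alcohol, alkyl halide, amide, amine, ester, ether, ketone, nitrile, sulfide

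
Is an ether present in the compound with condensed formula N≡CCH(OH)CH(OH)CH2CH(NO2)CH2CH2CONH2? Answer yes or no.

Reading the structure from left to right:
  N≡C: N≡C–: carbon triple-bonded to nitrogen → nitrile.
  CH(OH): –OH on an sp³ carbon → alcohol (secondary).
  CH(OH): –OH on an sp³ carbon → alcohol (secondary).
  CH(NO2): –NO2 on an sp³ carbon → nitro (the N=O is not a carbonyl).
  CONH2: –C(=O)NH2: carbonyl C bonded to C and to N → amide (the N is not a separate amine).
The groups actually present are: alcohol, amide, nitrile, nitro.

no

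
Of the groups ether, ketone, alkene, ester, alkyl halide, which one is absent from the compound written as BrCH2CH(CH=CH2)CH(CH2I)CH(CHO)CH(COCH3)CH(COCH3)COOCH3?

ether

ketone: present (CH(COCH3) — pendant –COCH3: carbonyl C bonded to two carbons → ketone).
alkyl halide: present (BrCH2 — halogen on an sp³ carbon → alkyl halide).
alkene: present (CH(CH=CH2) — pendant –CH=CH2: C=C double bond → alkene).
ester: present (COOCH3 — –C(=O)OCH3: carbonyl C bonded to C and to –OCH3 → ester (not ketone + ether)).
ether: absent. In COOCH3, the C–O–C oxygen is adjacent to a C=O, so it belongs to an ester, not an ether.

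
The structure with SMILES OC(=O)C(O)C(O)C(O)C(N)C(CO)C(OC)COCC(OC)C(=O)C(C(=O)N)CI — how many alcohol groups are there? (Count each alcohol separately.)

4

Taking each segment in turn:
  HOOC: –COOH: carbonyl C bonded to –OH and C → carboxylic acid (the –OH is not a separate alcohol).
  CH(OH): –OH on an sp³ carbon → alcohol (secondary).
  CH(OH): –OH on an sp³ carbon → alcohol (secondary).
  CH(OH): –OH on an sp³ carbon → alcohol (secondary).
  CH(NH2): –NH2 on an sp³ carbon with no adjacent C=O → amine.
  CH(CH2OH): pendant –CH2OH on an sp³ backbone C → alcohol.
  CH(OCH3): pendant –OCH3: C–O–C with sp³ C, no adjacent C=O → ether.
  CH2OCH2: C–O–C with sp³ carbons on both sides and no adjacent C=O → ether.
  CH(OCH3): pendant –OCH3: C–O–C with sp³ C, no adjacent C=O → ether.
  CO: –C(=O)– with carbon on both sides → ketone.
  CH(CONH2): pendant –CONH2: carbonyl C bonded to C and N → amide.
  CH2I: halogen on an sp³ carbon → alkyl halide.
Alcohol appears at: CH(OH), CH(OH), CH(OH), CH(CH2OH) → 4.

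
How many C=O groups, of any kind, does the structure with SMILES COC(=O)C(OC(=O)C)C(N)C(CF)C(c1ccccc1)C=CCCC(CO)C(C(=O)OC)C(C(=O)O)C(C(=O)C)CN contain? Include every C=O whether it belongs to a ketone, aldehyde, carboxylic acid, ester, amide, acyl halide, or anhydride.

5

CH3OOC: ester, 1 C=O (running total 1).
CH(OCOCH3): ester, 1 C=O (running total 2).
CH(COOCH3): ester, 1 C=O (running total 3).
CH(COOH): carboxylic acid, 1 C=O (running total 4).
CH(COCH3): ketone, 1 C=O (running total 5).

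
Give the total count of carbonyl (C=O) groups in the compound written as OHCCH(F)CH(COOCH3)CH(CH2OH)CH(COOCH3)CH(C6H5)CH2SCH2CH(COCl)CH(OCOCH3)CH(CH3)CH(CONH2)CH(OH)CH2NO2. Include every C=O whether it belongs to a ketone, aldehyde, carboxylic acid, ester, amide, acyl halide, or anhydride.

6

OHC: aldehyde, 1 C=O (running total 1).
CH(COOCH3): ester, 1 C=O (running total 2).
CH(COOCH3): ester, 1 C=O (running total 3).
CH(COCl): acyl halide, 1 C=O (running total 4).
CH(OCOCH3): ester, 1 C=O (running total 5).
CH(CONH2): amide, 1 C=O (running total 6).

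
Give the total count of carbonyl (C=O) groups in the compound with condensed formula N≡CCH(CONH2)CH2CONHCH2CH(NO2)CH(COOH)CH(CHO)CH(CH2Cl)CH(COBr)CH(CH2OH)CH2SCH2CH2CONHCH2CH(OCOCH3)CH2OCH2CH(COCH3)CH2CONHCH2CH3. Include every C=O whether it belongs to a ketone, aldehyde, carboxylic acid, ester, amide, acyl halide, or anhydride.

CH(CONH2): amide, 1 C=O (running total 1).
CH2CONHCH2: amide, 1 C=O (running total 2).
CH(COOH): carboxylic acid, 1 C=O (running total 3).
CH(CHO): aldehyde, 1 C=O (running total 4).
CH(COBr): acyl halide, 1 C=O (running total 5).
CH2CONHCH2: amide, 1 C=O (running total 6).
CH(OCOCH3): ester, 1 C=O (running total 7).
CH(COCH3): ketone, 1 C=O (running total 8).
CH2CONHCH2: amide, 1 C=O (running total 9).

9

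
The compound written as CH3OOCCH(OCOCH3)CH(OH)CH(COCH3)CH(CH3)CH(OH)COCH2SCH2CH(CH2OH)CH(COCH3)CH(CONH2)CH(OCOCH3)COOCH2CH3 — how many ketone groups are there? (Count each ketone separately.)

3

CH3O–C(=O)–: carbonyl C bonded to C and to –OCH3 → ester (not ketone + ether).
pendant –OC(=O)CH3: an acyloxy group → ester.
–OH on an sp³ carbon → alcohol (secondary).
pendant –COCH3: carbonyl C bonded to two carbons → ketone.
–OH on an sp³ carbon → alcohol (secondary).
–C(=O)– with carbon on both sides → ketone.
C–S–C linkage → sulfide (thioether).
pendant –CH2OH on an sp³ backbone C → alcohol.
pendant –COCH3: carbonyl C bonded to two carbons → ketone.
pendant –CONH2: carbonyl C bonded to C and N → amide.
pendant –OC(=O)CH3: an acyloxy group → ester.
–C(=O)OCH2CH3: carbonyl C bonded to C and to –OEt → ester.
Ketone appears at: CH(COCH3), CO, CH(COCH3) → 3.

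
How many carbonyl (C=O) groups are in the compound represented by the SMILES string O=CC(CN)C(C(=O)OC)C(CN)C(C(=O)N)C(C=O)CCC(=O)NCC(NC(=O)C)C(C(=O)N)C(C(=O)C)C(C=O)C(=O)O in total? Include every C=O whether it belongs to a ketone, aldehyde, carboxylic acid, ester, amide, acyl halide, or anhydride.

10

OHC: aldehyde, 1 C=O (running total 1).
CH(COOCH3): ester, 1 C=O (running total 2).
CH(CONH2): amide, 1 C=O (running total 3).
CH(CHO): aldehyde, 1 C=O (running total 4).
CH2CONHCH2: amide, 1 C=O (running total 5).
CH(NHCOCH3): amide, 1 C=O (running total 6).
CH(CONH2): amide, 1 C=O (running total 7).
CH(COCH3): ketone, 1 C=O (running total 8).
CH(CHO): aldehyde, 1 C=O (running total 9).
COOH: carboxylic acid, 1 C=O (running total 10).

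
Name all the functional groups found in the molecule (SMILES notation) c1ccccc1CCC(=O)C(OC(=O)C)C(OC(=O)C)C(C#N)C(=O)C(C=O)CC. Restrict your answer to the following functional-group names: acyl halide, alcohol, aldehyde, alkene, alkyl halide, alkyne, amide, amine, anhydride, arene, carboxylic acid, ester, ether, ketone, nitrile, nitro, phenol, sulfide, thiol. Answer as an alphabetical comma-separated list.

Taking each segment in turn:
  C6H5: C6H5– phenyl ring → arene.
  CO: –C(=O)– with carbon on both sides → ketone.
  CH(OCOCH3): pendant –OC(=O)CH3: an acyloxy group → ester.
  CH(OCOCH3): pendant –OC(=O)CH3: an acyloxy group → ester.
  CH(CN): pendant –C≡N: nitrile.
  CO: –C(=O)– with carbon on both sides → ketone.
  CH(CHO): pendant –CHO: carbonyl C bonded to C and H → aldehyde.

aldehyde, arene, ester, ketone, nitrile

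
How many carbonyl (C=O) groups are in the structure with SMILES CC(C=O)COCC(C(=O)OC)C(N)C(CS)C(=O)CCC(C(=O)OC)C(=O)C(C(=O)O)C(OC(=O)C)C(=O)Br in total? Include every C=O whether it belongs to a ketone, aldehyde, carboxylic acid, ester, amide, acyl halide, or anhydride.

8

CH(CHO): aldehyde, 1 C=O (running total 1).
CH(COOCH3): ester, 1 C=O (running total 2).
CO: ketone, 1 C=O (running total 3).
CH(COOCH3): ester, 1 C=O (running total 4).
CO: ketone, 1 C=O (running total 5).
CH(COOH): carboxylic acid, 1 C=O (running total 6).
CH(OCOCH3): ester, 1 C=O (running total 7).
COBr: acyl halide, 1 C=O (running total 8).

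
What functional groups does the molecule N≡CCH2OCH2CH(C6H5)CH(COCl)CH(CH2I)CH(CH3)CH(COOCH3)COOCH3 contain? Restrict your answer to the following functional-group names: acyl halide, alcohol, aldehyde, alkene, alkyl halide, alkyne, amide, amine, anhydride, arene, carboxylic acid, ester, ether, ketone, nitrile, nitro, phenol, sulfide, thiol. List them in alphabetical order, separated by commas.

Working along the chain:
  N≡C: N≡C–: carbon triple-bonded to nitrogen → nitrile.
  CH2OCH2: C–O–C with sp³ carbons on both sides and no adjacent C=O → ether.
  CH(C6H5): pendant –C6H5: benzene ring → arene.
  CH(COCl): pendant –C(=O)X: carbonyl C bonded to C and halogen → acyl halide.
  CH(CH2I): pendant –CH2X: halogen on sp³ carbon → alkyl halide.
  CH(COOCH3): pendant –COOCH3: carbonyl C bonded to C and –OCH3 → ester.
  COOCH3: –C(=O)OCH3: carbonyl C bonded to C and to –OCH3 → ester (not ketone + ether).

acyl halide, alkyl halide, arene, ester, ether, nitrile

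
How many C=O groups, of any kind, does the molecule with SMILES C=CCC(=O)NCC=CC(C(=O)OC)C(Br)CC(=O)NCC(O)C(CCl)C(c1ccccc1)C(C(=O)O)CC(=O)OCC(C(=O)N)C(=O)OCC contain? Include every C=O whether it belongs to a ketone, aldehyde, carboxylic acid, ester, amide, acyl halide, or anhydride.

7

CH2CONHCH2: amide, 1 C=O (running total 1).
CH(COOCH3): ester, 1 C=O (running total 2).
CH2CONHCH2: amide, 1 C=O (running total 3).
CH(COOH): carboxylic acid, 1 C=O (running total 4).
CH2COOCH2: ester, 1 C=O (running total 5).
CH(CONH2): amide, 1 C=O (running total 6).
COOCH2CH3: ester, 1 C=O (running total 7).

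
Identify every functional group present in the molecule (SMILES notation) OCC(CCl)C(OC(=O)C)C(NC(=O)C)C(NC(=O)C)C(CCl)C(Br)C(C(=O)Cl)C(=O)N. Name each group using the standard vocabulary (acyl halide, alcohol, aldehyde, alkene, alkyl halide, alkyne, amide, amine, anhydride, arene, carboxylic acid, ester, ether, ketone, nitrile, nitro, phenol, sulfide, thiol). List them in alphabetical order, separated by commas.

Reading the structure from left to right:
  HOCH2: HO– on an sp³ carbon → alcohol.
  CH(CH2Cl): pendant –CH2X: halogen on sp³ carbon → alkyl halide.
  CH(OCOCH3): pendant –OC(=O)CH3: an acyloxy group → ester.
  CH(NHCOCH3): pendant –NHC(=O)CH3: N bonded to a carbonyl → amide (not amine).
  CH(NHCOCH3): pendant –NHC(=O)CH3: N bonded to a carbonyl → amide (not amine).
  CH(CH2Cl): pendant –CH2X: halogen on sp³ carbon → alkyl halide.
  CH(Br): halogen on an sp³ carbon → alkyl halide.
  CH(COCl): pendant –C(=O)X: carbonyl C bonded to C and halogen → acyl halide.
  CONH2: –C(=O)NH2: carbonyl C bonded to C and to N → amide (the N is not a separate amine).

acyl halide, alcohol, alkyl halide, amide, ester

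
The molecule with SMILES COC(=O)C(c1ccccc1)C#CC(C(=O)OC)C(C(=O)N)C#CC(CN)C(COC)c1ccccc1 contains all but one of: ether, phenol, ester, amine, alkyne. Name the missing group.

phenol

amine: present (CH(CH2NH2) — pendant –CH2NH2: N on sp³ C, no adjacent C=O → amine).
ether: present (CH(CH2OCH3) — pendant –CH2OCH3: C–O–C linkage → ether).
alkyne: present (C≡C — C≡C triple bond → alkyne).
ester: present (CH3OOC — CH3O–C(=O)–: carbonyl C bonded to C and to –OCH3 → ester (not ketone + ether)).
phenol: no segment matches this pattern.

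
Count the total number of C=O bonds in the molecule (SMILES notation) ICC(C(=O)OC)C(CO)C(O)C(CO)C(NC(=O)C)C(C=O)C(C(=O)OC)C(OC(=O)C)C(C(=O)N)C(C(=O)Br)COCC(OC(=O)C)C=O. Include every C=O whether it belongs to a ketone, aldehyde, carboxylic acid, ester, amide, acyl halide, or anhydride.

9

CH(COOCH3): ester, 1 C=O (running total 1).
CH(NHCOCH3): amide, 1 C=O (running total 2).
CH(CHO): aldehyde, 1 C=O (running total 3).
CH(COOCH3): ester, 1 C=O (running total 4).
CH(OCOCH3): ester, 1 C=O (running total 5).
CH(CONH2): amide, 1 C=O (running total 6).
CH(COBr): acyl halide, 1 C=O (running total 7).
CH(OCOCH3): ester, 1 C=O (running total 8).
CHO: aldehyde, 1 C=O (running total 9).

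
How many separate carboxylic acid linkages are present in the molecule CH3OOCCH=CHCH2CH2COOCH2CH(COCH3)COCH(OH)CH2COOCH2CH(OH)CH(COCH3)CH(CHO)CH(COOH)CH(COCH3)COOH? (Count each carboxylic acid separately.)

CH3O–C(=O)–: carbonyl C bonded to C and to –OCH3 → ester (not ketone + ether).
C=C double bond → alkene.
–C(=O)–O–C with C on the carbonyl side → ester.
pendant –COCH3: carbonyl C bonded to two carbons → ketone.
–C(=O)– with carbon on both sides → ketone.
–OH on an sp³ carbon → alcohol (secondary).
–C(=O)–O–C with C on the carbonyl side → ester.
–OH on an sp³ carbon → alcohol (secondary).
pendant –COCH3: carbonyl C bonded to two carbons → ketone.
pendant –CHO: carbonyl C bonded to C and H → aldehyde.
pendant –COOH: carbonyl C bonded to C and –OH → carboxylic acid.
pendant –COCH3: carbonyl C bonded to two carbons → ketone.
–COOH: carbonyl C bonded to –OH and C → carboxylic acid (the –OH is not a separate alcohol).
Carboxylic acid appears at: CH(COOH), COOH → 2.

2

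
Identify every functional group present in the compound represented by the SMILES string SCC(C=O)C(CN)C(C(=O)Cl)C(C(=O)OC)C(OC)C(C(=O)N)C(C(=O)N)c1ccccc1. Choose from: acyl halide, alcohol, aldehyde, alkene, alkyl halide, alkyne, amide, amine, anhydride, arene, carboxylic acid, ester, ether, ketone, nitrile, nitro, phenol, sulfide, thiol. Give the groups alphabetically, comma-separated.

acyl halide, aldehyde, amide, amine, arene, ester, ether, thiol

–SH on an sp³ carbon → thiol.
pendant –CHO: carbonyl C bonded to C and H → aldehyde.
pendant –CH2NH2: N on sp³ C, no adjacent C=O → amine.
pendant –C(=O)X: carbonyl C bonded to C and halogen → acyl halide.
pendant –COOCH3: carbonyl C bonded to C and –OCH3 → ester.
pendant –OCH3: C–O–C with sp³ C, no adjacent C=O → ether.
pendant –CONH2: carbonyl C bonded to C and N → amide.
pendant –CONH2: carbonyl C bonded to C and N → amide.
–C6H5 phenyl ring → arene.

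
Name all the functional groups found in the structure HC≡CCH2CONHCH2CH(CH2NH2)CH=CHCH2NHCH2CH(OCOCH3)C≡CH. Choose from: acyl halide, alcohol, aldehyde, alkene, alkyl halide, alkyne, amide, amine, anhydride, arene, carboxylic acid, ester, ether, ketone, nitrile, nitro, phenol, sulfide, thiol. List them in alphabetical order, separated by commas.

alkene, alkyne, amide, amine, ester

C≡C triple bond → alkyne.
–C(=O)–N– linkage → amide (the N is not an amine).
pendant –CH2NH2: N on sp³ C, no adjacent C=O → amine.
C=C double bond → alkene.
C–N–C with sp³ carbons and no adjacent C=O → amine (secondary).
pendant –OC(=O)CH3: an acyloxy group → ester.
C≡C triple bond → alkyne.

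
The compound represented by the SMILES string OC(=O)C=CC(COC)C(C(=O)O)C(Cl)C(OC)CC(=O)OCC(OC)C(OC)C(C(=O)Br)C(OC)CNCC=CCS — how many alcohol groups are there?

0

Taking each segment in turn:
  HOOC: –COOH: carbonyl C bonded to –OH and C → carboxylic acid (the –OH is not a separate alcohol).
  CH=CH: C=C double bond → alkene.
  CH(CH2OCH3): pendant –CH2OCH3: C–O–C linkage → ether.
  CH(COOH): pendant –COOH: carbonyl C bonded to C and –OH → carboxylic acid.
  CH(Cl): halogen on an sp³ carbon → alkyl halide.
  CH(OCH3): pendant –OCH3: C–O–C with sp³ C, no adjacent C=O → ether.
  CH2COOCH2: –C(=O)–O–C with C on the carbonyl side → ester.
  CH(OCH3): pendant –OCH3: C–O–C with sp³ C, no adjacent C=O → ether.
  CH(OCH3): pendant –OCH3: C–O–C with sp³ C, no adjacent C=O → ether.
  CH(COBr): pendant –C(=O)X: carbonyl C bonded to C and halogen → acyl halide.
  CH(OCH3): pendant –OCH3: C–O–C with sp³ C, no adjacent C=O → ether.
  CH2NHCH2: C–N–C with sp³ carbons and no adjacent C=O → amine (secondary).
  CH=CH: C=C double bond → alkene.
  CH2SH: –SH on an sp³ carbon → thiol.
No segment is a alcohol: HOOC is carboxylic acid, not alcohol; CH(CH2OCH3) is ether, not alcohol; CH(COOH) is carboxylic acid, not alcohol. → 0.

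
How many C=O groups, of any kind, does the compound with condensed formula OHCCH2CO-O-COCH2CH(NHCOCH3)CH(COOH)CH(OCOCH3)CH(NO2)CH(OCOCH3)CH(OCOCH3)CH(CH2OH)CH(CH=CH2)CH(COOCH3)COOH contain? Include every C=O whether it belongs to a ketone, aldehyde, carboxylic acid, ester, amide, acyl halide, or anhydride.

OHC: aldehyde, 1 C=O (running total 1).
CH2CO-O-COCH2: anhydride, 2 C=O (running total 3).
CH(NHCOCH3): amide, 1 C=O (running total 4).
CH(COOH): carboxylic acid, 1 C=O (running total 5).
CH(OCOCH3): ester, 1 C=O (running total 6).
CH(OCOCH3): ester, 1 C=O (running total 7).
CH(OCOCH3): ester, 1 C=O (running total 8).
CH(COOCH3): ester, 1 C=O (running total 9).
COOH: carboxylic acid, 1 C=O (running total 10).

10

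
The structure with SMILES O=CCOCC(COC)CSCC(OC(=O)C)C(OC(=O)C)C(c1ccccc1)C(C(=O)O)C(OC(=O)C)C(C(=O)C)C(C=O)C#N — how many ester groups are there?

terminal –CHO: carbonyl C bonded to H and C → aldehyde.
C–O–C with sp³ carbons on both sides and no adjacent C=O → ether.
pendant –CH2OCH3: C–O–C linkage → ether.
C–S–C linkage → sulfide (thioether).
pendant –OC(=O)CH3: an acyloxy group → ester.
pendant –OC(=O)CH3: an acyloxy group → ester.
pendant –C6H5: benzene ring → arene.
pendant –COOH: carbonyl C bonded to C and –OH → carboxylic acid.
pendant –OC(=O)CH3: an acyloxy group → ester.
pendant –COCH3: carbonyl C bonded to two carbons → ketone.
pendant –CHO: carbonyl C bonded to C and H → aldehyde.
–C≡N: carbon triple-bonded to nitrogen → nitrile.
Ester appears at: CH(OCOCH3), CH(OCOCH3), CH(OCOCH3) → 3.

3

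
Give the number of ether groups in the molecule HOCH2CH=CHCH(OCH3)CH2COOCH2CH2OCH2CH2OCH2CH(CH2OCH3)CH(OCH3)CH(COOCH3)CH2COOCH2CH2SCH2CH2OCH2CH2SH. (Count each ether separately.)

6

HO– on an sp³ carbon → alcohol.
C=C double bond → alkene.
pendant –OCH3: C–O–C with sp³ C, no adjacent C=O → ether.
–C(=O)–O–C with C on the carbonyl side → ester.
C–O–C with sp³ carbons on both sides and no adjacent C=O → ether.
C–O–C with sp³ carbons on both sides and no adjacent C=O → ether.
pendant –CH2OCH3: C–O–C linkage → ether.
pendant –OCH3: C–O–C with sp³ C, no adjacent C=O → ether.
pendant –COOCH3: carbonyl C bonded to C and –OCH3 → ester.
–C(=O)–O–C with C on the carbonyl side → ester.
C–S–C linkage → sulfide (thioether).
C–O–C with sp³ carbons on both sides and no adjacent C=O → ether.
–SH on an sp³ carbon → thiol.
Ether appears at: CH(OCH3), CH2OCH2, CH2OCH2, CH(CH2OCH3), CH(OCH3), CH2OCH2 → 6.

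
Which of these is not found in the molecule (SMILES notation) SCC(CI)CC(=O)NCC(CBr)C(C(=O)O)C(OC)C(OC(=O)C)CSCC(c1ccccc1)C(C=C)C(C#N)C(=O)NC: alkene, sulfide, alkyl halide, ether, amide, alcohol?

alcohol

sulfide: present (CH2SCH2 — C–S–C linkage → sulfide (thioether)).
ether: present (CH(OCH3) — pendant –OCH3: C–O–C with sp³ C, no adjacent C=O → ether).
amide: present (CH2CONHCH2 — –C(=O)–N– linkage → amide (the N is not an amine)).
alkene: present (CH(CH=CH2) — pendant –CH=CH2: C=C double bond → alkene).
alkyl halide: present (CH(CH2I) — pendant –CH2X: halogen on sp³ carbon → alkyl halide).
alcohol: absent. In CH(COOH), the –OH sits on a carbonyl carbon, making it part of a carboxylic acid, not an alcohol.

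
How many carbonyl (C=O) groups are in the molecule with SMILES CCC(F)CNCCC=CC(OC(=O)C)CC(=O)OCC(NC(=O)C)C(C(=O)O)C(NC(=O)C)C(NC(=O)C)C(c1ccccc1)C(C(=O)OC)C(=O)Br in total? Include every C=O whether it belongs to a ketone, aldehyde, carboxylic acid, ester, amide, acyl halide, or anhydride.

CH(OCOCH3): ester, 1 C=O (running total 1).
CH2COOCH2: ester, 1 C=O (running total 2).
CH(NHCOCH3): amide, 1 C=O (running total 3).
CH(COOH): carboxylic acid, 1 C=O (running total 4).
CH(NHCOCH3): amide, 1 C=O (running total 5).
CH(NHCOCH3): amide, 1 C=O (running total 6).
CH(COOCH3): ester, 1 C=O (running total 7).
COBr: acyl halide, 1 C=O (running total 8).

8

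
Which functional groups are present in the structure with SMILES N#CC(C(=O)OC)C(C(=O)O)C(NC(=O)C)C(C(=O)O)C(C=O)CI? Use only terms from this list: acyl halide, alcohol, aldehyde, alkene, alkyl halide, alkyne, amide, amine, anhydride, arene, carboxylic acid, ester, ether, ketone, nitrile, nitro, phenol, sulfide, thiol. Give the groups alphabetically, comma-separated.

aldehyde, alkyl halide, amide, carboxylic acid, ester, nitrile

N≡C–: carbon triple-bonded to nitrogen → nitrile.
pendant –COOCH3: carbonyl C bonded to C and –OCH3 → ester.
pendant –COOH: carbonyl C bonded to C and –OH → carboxylic acid.
pendant –NHC(=O)CH3: N bonded to a carbonyl → amide (not amine).
pendant –COOH: carbonyl C bonded to C and –OH → carboxylic acid.
pendant –CHO: carbonyl C bonded to C and H → aldehyde.
halogen on an sp³ carbon → alkyl halide.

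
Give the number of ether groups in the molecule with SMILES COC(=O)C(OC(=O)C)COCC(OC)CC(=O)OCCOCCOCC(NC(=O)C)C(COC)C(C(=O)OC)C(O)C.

5

CH3O–C(=O)–: carbonyl C bonded to C and to –OCH3 → ester (not ketone + ether).
pendant –OC(=O)CH3: an acyloxy group → ester.
C–O–C with sp³ carbons on both sides and no adjacent C=O → ether.
pendant –OCH3: C–O–C with sp³ C, no adjacent C=O → ether.
–C(=O)–O–C with C on the carbonyl side → ester.
C–O–C with sp³ carbons on both sides and no adjacent C=O → ether.
C–O–C with sp³ carbons on both sides and no adjacent C=O → ether.
pendant –NHC(=O)CH3: N bonded to a carbonyl → amide (not amine).
pendant –CH2OCH3: C–O–C linkage → ether.
pendant –COOCH3: carbonyl C bonded to C and –OCH3 → ester.
–OH on an sp³ carbon → alcohol (secondary).
Ether appears at: CH2OCH2, CH(OCH3), CH2OCH2, CH2OCH2, CH(CH2OCH3) → 5.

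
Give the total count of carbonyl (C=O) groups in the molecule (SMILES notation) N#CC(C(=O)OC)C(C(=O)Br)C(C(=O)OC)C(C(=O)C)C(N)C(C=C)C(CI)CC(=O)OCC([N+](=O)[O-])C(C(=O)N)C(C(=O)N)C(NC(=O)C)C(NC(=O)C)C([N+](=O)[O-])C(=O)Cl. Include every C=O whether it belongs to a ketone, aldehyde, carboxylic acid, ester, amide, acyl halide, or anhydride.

10

CH(COOCH3): ester, 1 C=O (running total 1).
CH(COBr): acyl halide, 1 C=O (running total 2).
CH(COOCH3): ester, 1 C=O (running total 3).
CH(COCH3): ketone, 1 C=O (running total 4).
CH2COOCH2: ester, 1 C=O (running total 5).
CH(CONH2): amide, 1 C=O (running total 6).
CH(CONH2): amide, 1 C=O (running total 7).
CH(NHCOCH3): amide, 1 C=O (running total 8).
CH(NHCOCH3): amide, 1 C=O (running total 9).
COCl: acyl halide, 1 C=O (running total 10).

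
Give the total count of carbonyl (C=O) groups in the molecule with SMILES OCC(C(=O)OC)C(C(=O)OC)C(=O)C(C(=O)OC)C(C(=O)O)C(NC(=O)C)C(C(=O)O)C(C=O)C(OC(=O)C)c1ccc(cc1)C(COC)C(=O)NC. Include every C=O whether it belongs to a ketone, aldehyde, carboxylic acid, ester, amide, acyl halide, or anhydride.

CH(COOCH3): ester, 1 C=O (running total 1).
CH(COOCH3): ester, 1 C=O (running total 2).
CO: ketone, 1 C=O (running total 3).
CH(COOCH3): ester, 1 C=O (running total 4).
CH(COOH): carboxylic acid, 1 C=O (running total 5).
CH(NHCOCH3): amide, 1 C=O (running total 6).
CH(COOH): carboxylic acid, 1 C=O (running total 7).
CH(CHO): aldehyde, 1 C=O (running total 8).
CH(OCOCH3): ester, 1 C=O (running total 9).
CONHCH3: amide, 1 C=O (running total 10).

10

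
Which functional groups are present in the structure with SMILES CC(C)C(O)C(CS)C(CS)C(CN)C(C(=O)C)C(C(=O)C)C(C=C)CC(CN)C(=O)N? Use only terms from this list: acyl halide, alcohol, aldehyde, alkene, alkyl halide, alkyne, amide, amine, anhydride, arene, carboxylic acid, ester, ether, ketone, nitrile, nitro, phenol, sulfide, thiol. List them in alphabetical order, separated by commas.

alcohol, alkene, amide, amine, ketone, thiol

Reading the structure from left to right:
  CH(OH): –OH on an sp³ carbon → alcohol (secondary).
  CH(CH2SH): pendant –CH2SH → thiol.
  CH(CH2SH): pendant –CH2SH → thiol.
  CH(CH2NH2): pendant –CH2NH2: N on sp³ C, no adjacent C=O → amine.
  CH(COCH3): pendant –COCH3: carbonyl C bonded to two carbons → ketone.
  CH(COCH3): pendant –COCH3: carbonyl C bonded to two carbons → ketone.
  CH(CH=CH2): pendant –CH=CH2: C=C double bond → alkene.
  CH(CH2NH2): pendant –CH2NH2: N on sp³ C, no adjacent C=O → amine.
  CONH2: –C(=O)NH2: carbonyl C bonded to C and to N → amide (the N is not a separate amine).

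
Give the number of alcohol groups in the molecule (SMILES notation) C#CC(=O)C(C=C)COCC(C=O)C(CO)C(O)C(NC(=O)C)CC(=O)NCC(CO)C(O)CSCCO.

5

C≡C triple bond → alkyne.
–C(=O)– with carbon on both sides → ketone.
pendant –CH=CH2: C=C double bond → alkene.
C–O–C with sp³ carbons on both sides and no adjacent C=O → ether.
pendant –CHO: carbonyl C bonded to C and H → aldehyde.
pendant –CH2OH on an sp³ backbone C → alcohol.
–OH on an sp³ carbon → alcohol (secondary).
pendant –NHC(=O)CH3: N bonded to a carbonyl → amide (not amine).
–C(=O)–N– linkage → amide (the N is not an amine).
pendant –CH2OH on an sp³ backbone C → alcohol.
–OH on an sp³ carbon → alcohol (secondary).
C–S–C linkage → sulfide (thioether).
–OH on an sp³ carbon → alcohol.
Alcohol appears at: CH(CH2OH), CH(OH), CH(CH2OH), CH(OH), CH2OH → 5.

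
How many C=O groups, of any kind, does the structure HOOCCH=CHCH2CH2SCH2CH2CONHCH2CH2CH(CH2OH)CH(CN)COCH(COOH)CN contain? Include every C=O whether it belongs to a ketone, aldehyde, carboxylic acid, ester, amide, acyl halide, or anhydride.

4

HOOC: carboxylic acid, 1 C=O (running total 1).
CH2CONHCH2: amide, 1 C=O (running total 2).
CO: ketone, 1 C=O (running total 3).
CH(COOH): carboxylic acid, 1 C=O (running total 4).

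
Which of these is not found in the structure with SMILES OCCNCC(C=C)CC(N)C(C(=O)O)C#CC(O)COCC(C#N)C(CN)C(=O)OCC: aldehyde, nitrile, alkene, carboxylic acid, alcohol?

aldehyde

nitrile: present (CH(CN) — pendant –C≡N: nitrile).
alkene: present (CH(CH=CH2) — pendant –CH=CH2: C=C double bond → alkene).
alcohol: present (HOCH2 — HO– on an sp³ carbon → alcohol).
carboxylic acid: present (CH(COOH) — pendant –COOH: carbonyl C bonded to C and –OH → carboxylic acid).
aldehyde: absent. In CH(COOH), the carbonyl carbon bears –OH, not –H, so it is a carboxylic acid.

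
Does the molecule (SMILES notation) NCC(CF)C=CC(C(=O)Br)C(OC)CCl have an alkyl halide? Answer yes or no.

Reading the structure from left to right:
  H2NCH2: –NH2 on an sp³ carbon with no adjacent C=O → amine.
  CH(CH2F): pendant –CH2X: halogen on sp³ carbon → alkyl halide.
  CH=CH: C=C double bond → alkene.
  CH(COBr): pendant –C(=O)X: carbonyl C bonded to C and halogen → acyl halide.
  CH(OCH3): pendant –OCH3: C–O–C with sp³ C, no adjacent C=O → ether.
  CH2Cl: halogen on an sp³ carbon → alkyl halide.
The CH(CH2F) segment supplies the alkyl halide: pendant –CH2X: halogen on sp³ carbon → alkyl halide.

yes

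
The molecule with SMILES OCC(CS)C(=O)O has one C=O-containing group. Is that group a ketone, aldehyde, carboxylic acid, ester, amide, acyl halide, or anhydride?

carboxylic acid

The carbonyl is in the COOH segment: –COOH: carbonyl C bonded to –OH and C → carboxylic acid (the –OH is not a separate alcohol).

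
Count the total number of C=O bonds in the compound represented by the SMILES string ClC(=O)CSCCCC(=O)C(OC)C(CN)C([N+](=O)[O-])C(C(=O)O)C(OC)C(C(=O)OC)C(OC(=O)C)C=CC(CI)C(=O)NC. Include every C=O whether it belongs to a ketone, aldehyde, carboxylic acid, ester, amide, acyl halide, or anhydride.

6

ClCO: acyl halide, 1 C=O (running total 1).
CO: ketone, 1 C=O (running total 2).
CH(COOH): carboxylic acid, 1 C=O (running total 3).
CH(COOCH3): ester, 1 C=O (running total 4).
CH(OCOCH3): ester, 1 C=O (running total 5).
CONHCH3: amide, 1 C=O (running total 6).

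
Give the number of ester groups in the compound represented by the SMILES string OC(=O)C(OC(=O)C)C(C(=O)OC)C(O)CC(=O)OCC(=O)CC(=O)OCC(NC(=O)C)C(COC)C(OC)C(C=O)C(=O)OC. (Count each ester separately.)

–COOH: carbonyl C bonded to –OH and C → carboxylic acid (the –OH is not a separate alcohol).
pendant –OC(=O)CH3: an acyloxy group → ester.
pendant –COOCH3: carbonyl C bonded to C and –OCH3 → ester.
–OH on an sp³ carbon → alcohol (secondary).
–C(=O)–O–C with C on the carbonyl side → ester.
–C(=O)– with carbon on both sides → ketone.
–C(=O)–O–C with C on the carbonyl side → ester.
pendant –NHC(=O)CH3: N bonded to a carbonyl → amide (not amine).
pendant –CH2OCH3: C–O–C linkage → ether.
pendant –OCH3: C–O–C with sp³ C, no adjacent C=O → ether.
pendant –CHO: carbonyl C bonded to C and H → aldehyde.
–C(=O)OCH3: carbonyl C bonded to C and to –OCH3 → ester (not ketone + ether).
Ester appears at: CH(OCOCH3), CH(COOCH3), CH2COOCH2, CH2COOCH2, COOCH3 → 5.

5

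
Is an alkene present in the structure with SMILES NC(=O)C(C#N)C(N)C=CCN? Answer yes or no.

yes

–C(=O)NH2: carbonyl C bonded to C and to N → amide (the N is not a separate amine).
pendant –C≡N: nitrile.
–NH2 on an sp³ carbon with no adjacent C=O → amine.
C=C double bond → alkene.
–NH2 on an sp³ carbon with no adjacent C=O → amine.
The CH=CH segment supplies the alkene: C=C double bond → alkene.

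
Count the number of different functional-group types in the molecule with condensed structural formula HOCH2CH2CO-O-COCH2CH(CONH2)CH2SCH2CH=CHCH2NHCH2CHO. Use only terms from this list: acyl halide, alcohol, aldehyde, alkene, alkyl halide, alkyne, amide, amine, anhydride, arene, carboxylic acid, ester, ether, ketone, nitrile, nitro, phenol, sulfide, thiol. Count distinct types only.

7

Working along the chain:
  HOCH2: HO– on an sp³ carbon → alcohol.
  CH2CO-O-COCH2: two acyl groups sharing one oxygen, –C(=O)–O–C(=O)– → anhydride.
  CH(CONH2): pendant –CONH2: carbonyl C bonded to C and N → amide.
  CH2SCH2: C–S–C linkage → sulfide (thioether).
  CH=CH: C=C double bond → alkene.
  CH2NHCH2: C–N–C with sp³ carbons and no adjacent C=O → amine (secondary).
  CHO: terminal –CHO: carbonyl C bonded to H and C → aldehyde.
Distinct types present: alcohol, aldehyde, alkene, amide, amine, anhydride, sulfide.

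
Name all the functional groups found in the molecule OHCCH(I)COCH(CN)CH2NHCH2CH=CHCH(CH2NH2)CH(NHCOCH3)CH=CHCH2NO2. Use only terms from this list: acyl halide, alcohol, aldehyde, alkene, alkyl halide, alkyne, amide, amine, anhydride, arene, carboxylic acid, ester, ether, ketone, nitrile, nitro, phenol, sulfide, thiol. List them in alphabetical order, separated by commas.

Taking each segment in turn:
  OHC: terminal –CHO: carbonyl C bonded to H and C → aldehyde.
  CH(I): halogen on an sp³ carbon → alkyl halide.
  CO: –C(=O)– with carbon on both sides → ketone.
  CH(CN): pendant –C≡N: nitrile.
  CH2NHCH2: C–N–C with sp³ carbons and no adjacent C=O → amine (secondary).
  CH=CH: C=C double bond → alkene.
  CH(CH2NH2): pendant –CH2NH2: N on sp³ C, no adjacent C=O → amine.
  CH(NHCOCH3): pendant –NHC(=O)CH3: N bonded to a carbonyl → amide (not amine).
  CH=CH: C=C double bond → alkene.
  CH2NO2: –NO2 on carbon → nitro group.

aldehyde, alkene, alkyl halide, amide, amine, ketone, nitrile, nitro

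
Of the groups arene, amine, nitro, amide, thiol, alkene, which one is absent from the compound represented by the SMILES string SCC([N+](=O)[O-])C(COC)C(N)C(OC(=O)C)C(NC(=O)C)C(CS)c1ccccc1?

alkene

arene: present (C6H5 — –C6H5 phenyl ring → arene).
thiol: present (HSCH2 — –SH on an sp³ carbon → thiol).
amine: present (CH(NH2) — –NH2 on an sp³ carbon with no adjacent C=O → amine).
amide: present (CH(NHCOCH3) — pendant –NHC(=O)CH3: N bonded to a carbonyl → amide (not amine)).
nitro: present (CH(NO2) — –NO2 on an sp³ carbon → nitro (the N=O is not a carbonyl)).
alkene: absent. In C6H5, the C=C units are part of an aromatic ring, which is an arene, not an isolated alkene.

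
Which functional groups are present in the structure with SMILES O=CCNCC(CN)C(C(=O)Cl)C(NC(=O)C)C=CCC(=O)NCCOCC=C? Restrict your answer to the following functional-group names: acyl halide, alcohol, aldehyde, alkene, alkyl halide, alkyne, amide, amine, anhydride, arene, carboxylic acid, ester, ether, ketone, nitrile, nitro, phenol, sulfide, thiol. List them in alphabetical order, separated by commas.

Reading the structure from left to right:
  OHC: terminal –CHO: carbonyl C bonded to H and C → aldehyde.
  CH2NHCH2: C–N–C with sp³ carbons and no adjacent C=O → amine (secondary).
  CH(CH2NH2): pendant –CH2NH2: N on sp³ C, no adjacent C=O → amine.
  CH(COCl): pendant –C(=O)X: carbonyl C bonded to C and halogen → acyl halide.
  CH(NHCOCH3): pendant –NHC(=O)CH3: N bonded to a carbonyl → amide (not amine).
  CH=CH: C=C double bond → alkene.
  CH2CONHCH2: –C(=O)–N– linkage → amide (the N is not an amine).
  CH2OCH2: C–O–C with sp³ carbons on both sides and no adjacent C=O → ether.
  CH=CH2: C=C double bond → alkene.

acyl halide, aldehyde, alkene, amide, amine, ether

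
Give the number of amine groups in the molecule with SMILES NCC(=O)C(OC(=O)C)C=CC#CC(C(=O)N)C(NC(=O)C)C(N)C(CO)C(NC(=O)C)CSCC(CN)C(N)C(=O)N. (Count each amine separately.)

–NH2 on an sp³ carbon with no adjacent C=O → amine.
–C(=O)– with carbon on both sides → ketone.
pendant –OC(=O)CH3: an acyloxy group → ester.
C=C double bond → alkene.
C≡C triple bond → alkyne.
pendant –CONH2: carbonyl C bonded to C and N → amide.
pendant –NHC(=O)CH3: N bonded to a carbonyl → amide (not amine).
–NH2 on an sp³ carbon with no adjacent C=O → amine.
pendant –CH2OH on an sp³ backbone C → alcohol.
pendant –NHC(=O)CH3: N bonded to a carbonyl → amide (not amine).
C–S–C linkage → sulfide (thioether).
pendant –CH2NH2: N on sp³ C, no adjacent C=O → amine.
–NH2 on an sp³ carbon with no adjacent C=O → amine.
–C(=O)NH2: carbonyl C bonded to C and to N → amide (the N is not a separate amine).
Amine appears at: H2NCH2, CH(NH2), CH(CH2NH2), CH(NH2) → 4.

4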